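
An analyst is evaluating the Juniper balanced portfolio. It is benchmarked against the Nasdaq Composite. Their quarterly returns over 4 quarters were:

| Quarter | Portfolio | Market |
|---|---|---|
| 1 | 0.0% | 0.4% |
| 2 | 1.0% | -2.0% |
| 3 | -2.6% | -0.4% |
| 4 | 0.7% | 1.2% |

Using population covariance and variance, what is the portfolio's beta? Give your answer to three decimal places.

-0.054

r̄p = -0.2250%,  r̄m = -0.2000%
Cov = Σ(rp − r̄p)(rm − r̄m) / 4 = -0.0750
Var(rm) = Σ(rm − r̄m)² / 4 = 1.4000
β = Cov / Var = -0.0750 / 1.4000 = -0.0536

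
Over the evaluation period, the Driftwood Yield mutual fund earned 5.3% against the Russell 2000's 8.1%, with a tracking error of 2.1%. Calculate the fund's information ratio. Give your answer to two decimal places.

IR = (Rp − Rb) / TE = (5.3% − 8.1%) / 2.1% = -2.80% / 2.1% = -1.3333

-1.33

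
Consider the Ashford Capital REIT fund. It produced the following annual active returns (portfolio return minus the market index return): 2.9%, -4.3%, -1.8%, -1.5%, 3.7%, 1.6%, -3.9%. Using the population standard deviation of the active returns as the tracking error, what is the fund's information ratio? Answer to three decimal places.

μ = (2.9 − 4.3 − 1.8 − 1.5 + 3.7 + 1.6 − 3.9) / 7 = -3.30 / 7 = -0.4714%
Σ(r − μ)² = (2.9 − (-0.4714))² + (-4.3 − (-0.4714))² + … = 62.2943
population σ = √(62.2943 / 7) = √8.8992 = 2.9832%
IR = μ / tracking error = -0.4714 / 2.9832 = -0.1580

-0.158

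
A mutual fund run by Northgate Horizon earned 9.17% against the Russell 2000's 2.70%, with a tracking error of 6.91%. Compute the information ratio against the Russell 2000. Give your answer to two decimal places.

IR = (Rp − Rb) / TE = (9.17% − 2.70%) / 6.91% = 6.47% / 6.91% = 0.9363

0.94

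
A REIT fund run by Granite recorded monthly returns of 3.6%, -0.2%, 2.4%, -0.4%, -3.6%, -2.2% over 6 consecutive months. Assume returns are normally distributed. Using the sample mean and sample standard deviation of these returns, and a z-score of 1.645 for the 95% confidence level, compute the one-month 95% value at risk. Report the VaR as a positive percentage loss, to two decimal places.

Mean return r̄ = -0.40 / 6 = -0.0667%
Σ(r − r̄)² = 36.6933; sample σ = √(36.6933/5) = 2.7090%
VaR = −(r̄ − z·σ) = −(-0.0667 − 1.645 × 2.7090) = −(-4.5230) = 4.5230%

4.52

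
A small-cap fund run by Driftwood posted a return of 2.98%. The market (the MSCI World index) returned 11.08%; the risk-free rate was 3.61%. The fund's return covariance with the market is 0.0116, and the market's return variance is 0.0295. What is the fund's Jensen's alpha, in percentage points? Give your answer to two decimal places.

-3.57

β = Cov / Var = 0.0116 / 0.0295 = 0.3932
E[R] = Rf + β(Rm − Rf) = 3.61% + 0.3932 × (11.08% − 3.61%) = 6.5472%
α = Rp − E[R] = 2.98% − 6.5472% = -3.5672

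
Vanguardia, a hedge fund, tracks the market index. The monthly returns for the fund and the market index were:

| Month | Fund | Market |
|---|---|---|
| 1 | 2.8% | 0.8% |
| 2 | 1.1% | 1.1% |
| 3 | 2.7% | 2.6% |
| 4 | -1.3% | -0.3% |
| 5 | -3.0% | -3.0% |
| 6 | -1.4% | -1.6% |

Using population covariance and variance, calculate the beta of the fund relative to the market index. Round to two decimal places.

1.10

r̄p = 0.1500%,  r̄m = -0.0667%
Cov = Σ(rp − r̄p)(rm − r̄m) / 6 = 3.6933
Var(rm) = Σ(rm − r̄m)² / 6 = 3.3722
β = Cov / Var = 3.6933 / 3.3722 = 1.0952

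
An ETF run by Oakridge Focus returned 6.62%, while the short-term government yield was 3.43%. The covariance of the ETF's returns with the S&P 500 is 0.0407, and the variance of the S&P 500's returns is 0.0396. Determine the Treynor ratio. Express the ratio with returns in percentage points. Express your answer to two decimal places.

β = Cov / Var = 0.0407 / 0.0396 = 1.0278
Treynor = (Rp − Rf) / β = (6.62% − 3.43%) / 1.0278 = 3.19 / 1.0278 = 3.1037

3.10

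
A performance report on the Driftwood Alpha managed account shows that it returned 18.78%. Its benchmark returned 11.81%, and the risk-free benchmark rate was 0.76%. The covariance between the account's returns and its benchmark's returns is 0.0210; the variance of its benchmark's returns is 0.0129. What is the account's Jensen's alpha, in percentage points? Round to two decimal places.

0.03

β = Cov / Var = 0.0210 / 0.0129 = 1.6279
E[R] = Rf + β(Rm − Rf) = 0.76% + 1.6279 × (11.81% − 0.76%) = 18.7483%
α = Rp − E[R] = 18.78% − 18.7483% = 0.0317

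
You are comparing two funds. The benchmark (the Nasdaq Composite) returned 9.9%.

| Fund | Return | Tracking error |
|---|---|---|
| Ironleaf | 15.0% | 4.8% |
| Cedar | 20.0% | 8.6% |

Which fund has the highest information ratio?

Ironleaf: IR = (15.0% − 9.9%) / 4.8% = 1.063
Cedar: IR = (20.0% − 9.9%) / 8.6% = 1.174
Highest: Cedar (1.174).

Cedar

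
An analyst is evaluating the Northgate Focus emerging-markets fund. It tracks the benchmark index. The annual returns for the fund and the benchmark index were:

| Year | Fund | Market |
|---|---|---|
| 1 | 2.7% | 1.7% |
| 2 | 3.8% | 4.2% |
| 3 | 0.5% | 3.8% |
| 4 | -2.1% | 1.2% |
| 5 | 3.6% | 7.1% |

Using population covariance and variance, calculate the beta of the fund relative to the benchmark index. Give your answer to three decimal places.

r̄p = 1.7000%,  r̄m = 3.6000%
Cov = Σ(rp − r̄p)(rm − r̄m) / 5 = 2.9780
Var(rm) = Σ(rm − r̄m)² / 5 = 4.4040
β = Cov / Var = 2.9780 / 4.4040 = 0.6762

0.676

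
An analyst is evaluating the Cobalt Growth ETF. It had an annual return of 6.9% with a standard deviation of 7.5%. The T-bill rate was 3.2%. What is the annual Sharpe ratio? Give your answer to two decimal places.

0.49

Sharpe = (Rp − Rf) / σp = (6.9% − 3.2%) / 7.5% = 3.70% / 7.5% = 0.4933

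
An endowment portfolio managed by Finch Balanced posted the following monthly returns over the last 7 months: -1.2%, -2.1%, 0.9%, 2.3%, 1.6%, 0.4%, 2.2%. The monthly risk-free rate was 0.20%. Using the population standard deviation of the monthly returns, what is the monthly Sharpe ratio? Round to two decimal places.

Mean return μ = 4.10 / 7 = 0.5857%
Σ(r − μ)² = 17.1086; population σ = √(17.1086/7) = 1.5634%
Sharpe = (μ − rf) / σ = (0.5857 − 0.2) / 1.5634 = 0.3857 / 1.5634 = 0.2467

0.25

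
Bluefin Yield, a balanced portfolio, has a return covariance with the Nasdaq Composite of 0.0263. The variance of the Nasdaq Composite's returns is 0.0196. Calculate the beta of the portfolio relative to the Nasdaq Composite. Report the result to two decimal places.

β = Cov(Rp, Rm) / Var(Rm) = 0.0263 / 0.0196 = 1.3418

1.34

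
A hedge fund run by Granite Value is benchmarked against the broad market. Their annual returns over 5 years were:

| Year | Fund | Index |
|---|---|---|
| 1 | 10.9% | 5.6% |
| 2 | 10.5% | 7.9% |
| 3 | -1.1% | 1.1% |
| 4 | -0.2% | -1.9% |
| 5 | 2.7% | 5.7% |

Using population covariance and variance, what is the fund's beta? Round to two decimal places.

1.18

r̄p = 4.5600%,  r̄m = 3.6800%
Cov = Σ(rp − r̄p)(rm − r̄m) / 5 = 14.9292
Var(rm) = Σ(rm − r̄m)² / 5 = 12.6736
β = Cov / Var = 14.9292 / 12.6736 = 1.1780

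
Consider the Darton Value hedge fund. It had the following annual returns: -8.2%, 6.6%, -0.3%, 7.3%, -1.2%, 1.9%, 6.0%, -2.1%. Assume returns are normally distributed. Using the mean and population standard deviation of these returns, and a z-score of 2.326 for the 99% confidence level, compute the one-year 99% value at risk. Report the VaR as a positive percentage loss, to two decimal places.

Mean return r̄ = 10.00 / 8 = 1.2500%
Population σ = √[Σ(r − r̄)² / 8] = √[197.1400 / 8] = √24.6425 = 4.9641%
VaR = −(r̄ − z·σ) = −(1.2500 − 2.326 × 4.9641) = −(-10.2965) = 10.2965%

10.30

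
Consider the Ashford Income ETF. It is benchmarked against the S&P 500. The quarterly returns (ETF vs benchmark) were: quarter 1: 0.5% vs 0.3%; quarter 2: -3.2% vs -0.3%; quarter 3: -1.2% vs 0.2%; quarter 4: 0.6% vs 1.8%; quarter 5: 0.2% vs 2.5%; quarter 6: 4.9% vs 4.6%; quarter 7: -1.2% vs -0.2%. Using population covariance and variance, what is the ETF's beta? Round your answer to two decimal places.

1.25

r̄p = 0.0857%,  r̄m = 1.2714%
Cov = Σ(rp − r̄p)(rm − r̄m) / 7 = 3.4953
Var(rm) = Σ(rm − r̄m)² / 7 = 2.7992
β = Cov / Var = 3.4953 / 2.7992 = 1.2487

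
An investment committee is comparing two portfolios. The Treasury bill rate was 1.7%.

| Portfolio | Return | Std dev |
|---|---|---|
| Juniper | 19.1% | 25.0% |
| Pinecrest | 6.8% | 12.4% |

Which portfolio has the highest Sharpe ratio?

Juniper: Sharpe ratio = (19.1% − 1.7%) / 25.0% = 0.696
Pinecrest: Sharpe ratio = (6.8% − 1.7%) / 12.4% = 0.411
Highest: Juniper (0.696).

Juniper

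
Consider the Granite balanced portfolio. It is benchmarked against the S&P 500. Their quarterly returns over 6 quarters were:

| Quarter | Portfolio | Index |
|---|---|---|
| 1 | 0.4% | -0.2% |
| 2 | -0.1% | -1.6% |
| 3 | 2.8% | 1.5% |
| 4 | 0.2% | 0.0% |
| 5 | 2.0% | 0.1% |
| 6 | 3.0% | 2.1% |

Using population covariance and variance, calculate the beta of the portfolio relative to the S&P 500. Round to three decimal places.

r̄p = 1.3833%,  r̄m = 0.3167%
Cov = Σ(rp − r̄p)(rm − r̄m) / 6 = 1.3586
Var(rm) = Σ(rm − r̄m)² / 6 = 1.4447
β = Cov / Var = 1.3586 / 1.4447 = 0.9404

0.940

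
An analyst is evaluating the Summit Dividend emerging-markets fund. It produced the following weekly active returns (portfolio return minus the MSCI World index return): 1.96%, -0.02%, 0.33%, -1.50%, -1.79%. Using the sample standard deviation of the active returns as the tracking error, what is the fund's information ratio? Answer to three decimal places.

Mean return r̄ = -1.020 / 5 = -0.2040%
Σ(r − r̄)² = (1.96 − (-0.2040))² + (-0.02 − (-0.2040))² + … = 9.1969
σ = √[9.1969 / 4] = 1.5163%
IR = r̄ / tracking error = -0.2040 / 1.5163 = -0.1345

-0.135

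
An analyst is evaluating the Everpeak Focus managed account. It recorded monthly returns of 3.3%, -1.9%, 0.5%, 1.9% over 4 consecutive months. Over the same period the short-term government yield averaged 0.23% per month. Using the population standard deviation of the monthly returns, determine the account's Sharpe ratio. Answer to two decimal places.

Mean return r̄ = 3.80 / 4 = 0.9500%
Σ(r − r̄)² = (3.3 − 0.9500)² + (-1.9 − 0.9500)² + (0.5 − 0.9500)² + … = 14.7500
population σ = √(14.7500 / 4) = √3.6875 = 1.9203%
Sharpe = (r̄ − rf) / σ = (0.9500 − 0.23) / 1.9203 = 0.7200 / 1.9203 = 0.3749

0.37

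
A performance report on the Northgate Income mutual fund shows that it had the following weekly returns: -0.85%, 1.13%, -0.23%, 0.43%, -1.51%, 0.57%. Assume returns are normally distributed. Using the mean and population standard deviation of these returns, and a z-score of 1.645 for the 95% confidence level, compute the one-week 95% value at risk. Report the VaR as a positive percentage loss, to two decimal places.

Mean return r̄ = -0.460 / 6 = -0.0767%
Population σ = √[Σ(r − r̄)² / 6] = √[4.8069 / 6] = √0.8012 = 0.8951%
VaR = −(r̄ − z·σ) = −(-0.0767 − 1.645 × 0.8951) = −(-1.5491) = 1.5491%

1.55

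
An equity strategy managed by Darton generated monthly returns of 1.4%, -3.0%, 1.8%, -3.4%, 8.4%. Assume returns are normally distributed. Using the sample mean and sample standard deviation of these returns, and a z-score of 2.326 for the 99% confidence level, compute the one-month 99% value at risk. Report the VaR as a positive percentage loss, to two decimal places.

10.05

μ = (1.4 − 3 + 1.8 − 3.4 + 8.4) / 5 = 1.0400%
Sample std dev = √[90.9120 / 4] = 4.7674%
VaR = −(μ − z·σ) = −(1.0400 − 2.326 × 4.7674) = −(-10.0490) = 10.0490%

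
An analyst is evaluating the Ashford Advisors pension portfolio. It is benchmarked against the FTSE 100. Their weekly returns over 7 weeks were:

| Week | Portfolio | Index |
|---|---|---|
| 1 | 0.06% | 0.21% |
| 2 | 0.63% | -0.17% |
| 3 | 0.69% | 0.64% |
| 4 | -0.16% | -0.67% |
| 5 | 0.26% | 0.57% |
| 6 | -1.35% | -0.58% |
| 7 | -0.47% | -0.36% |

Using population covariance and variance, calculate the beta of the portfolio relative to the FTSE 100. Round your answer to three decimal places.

r̄p = -0.0486%,  r̄m = -0.0514%
Cov = Σ(rp − r̄p)(rm − r̄m) / 7 = 0.2196
Var(rm) = Σ(rm − r̄m)² / 7 = 0.2434
β = Cov / Var = 0.2196 / 0.2434 = 0.9022

0.902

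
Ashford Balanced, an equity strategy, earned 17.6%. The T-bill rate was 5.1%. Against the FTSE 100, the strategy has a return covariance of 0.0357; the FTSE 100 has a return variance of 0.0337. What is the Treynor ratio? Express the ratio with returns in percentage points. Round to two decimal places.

11.80

β = Cov / Var = 0.0357 / 0.0337 = 1.0593
Treynor = (Rp − Rf) / β = (17.6% − 5.1%) / 1.0593 = 12.50 / 1.0593 = 11.8002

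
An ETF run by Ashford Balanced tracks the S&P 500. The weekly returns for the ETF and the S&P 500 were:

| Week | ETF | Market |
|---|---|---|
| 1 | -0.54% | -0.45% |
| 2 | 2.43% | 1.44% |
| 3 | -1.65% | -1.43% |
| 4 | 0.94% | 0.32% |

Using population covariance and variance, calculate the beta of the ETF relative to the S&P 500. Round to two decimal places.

1.46

r̄p = 0.2950%,  r̄m = -0.0300%
Cov = Σ(rp − r̄p)(rm − r̄m) / 4 = 1.6095
Var(rm) = Σ(rm − r̄m)² / 4 = 1.1050
β = Cov / Var = 1.6095 / 1.1050 = 1.4566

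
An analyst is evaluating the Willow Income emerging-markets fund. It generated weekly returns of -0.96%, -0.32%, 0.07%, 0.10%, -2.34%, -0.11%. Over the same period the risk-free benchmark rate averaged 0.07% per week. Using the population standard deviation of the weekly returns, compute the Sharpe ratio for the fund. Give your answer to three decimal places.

r̄ = (-0.96 − 0.32 + 0.07 + 0.1 − 2.34 − 0.11) / 6 = -0.5933%
Σ(r − r̄)² = (-0.96 − (-0.5933))² + (-0.32 − (-0.5933))² + (0.07 − (-0.5933))² + … = 4.4143
population σ = √(4.4143 / 6) = √0.7357 = 0.8577%
Sharpe = (r̄ − rf) / σ = (-0.5933 − 0.07) / 0.8577 = -0.6633 / 0.8577 = -0.7733

-0.773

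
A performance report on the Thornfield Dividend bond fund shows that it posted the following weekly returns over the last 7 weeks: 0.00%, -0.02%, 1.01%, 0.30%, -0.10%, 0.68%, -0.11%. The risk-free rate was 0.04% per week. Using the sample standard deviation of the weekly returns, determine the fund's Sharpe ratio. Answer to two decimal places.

0.48

Mean return r̄ = 1.760 / 7 = 0.2514%
Σ(r − r̄)² = (0 − 0.2514)² + (-0.02 − 0.2514)² + … = 1.1525
σ = √[1.1525 / 6] = 0.4383%
Sharpe = (r̄ − rf) / σ = (0.2514 − 0.04) / 0.4383 = 0.2114 / 0.4383 = 0.4823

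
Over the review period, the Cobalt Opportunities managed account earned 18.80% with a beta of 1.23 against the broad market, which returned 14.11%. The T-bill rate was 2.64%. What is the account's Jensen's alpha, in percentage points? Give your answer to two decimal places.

2.05

CAPM expected return = Rf + β(Rm − Rf) = 2.64% + 1.23 × (14.11% − 2.64%) = 2.64 + 1.23 × 11.47 = 16.7481%
Jensen's α = Rp − E[R] = 18.80% − 16.7481% = 2.0519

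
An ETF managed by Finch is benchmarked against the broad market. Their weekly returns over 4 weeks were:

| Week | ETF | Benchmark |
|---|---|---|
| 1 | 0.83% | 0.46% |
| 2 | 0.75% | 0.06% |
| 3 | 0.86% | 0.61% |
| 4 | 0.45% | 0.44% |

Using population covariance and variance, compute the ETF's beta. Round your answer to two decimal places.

0.09

r̄p = 0.7225%,  r̄m = 0.3925%
Cov = Σ(rp − r̄p)(rm − r̄m) / 4 = 0.0038
Var(rm) = Σ(rm − r̄m)² / 4 = 0.0412
β = Cov / Var = 0.0038 / 0.0412 = 0.0922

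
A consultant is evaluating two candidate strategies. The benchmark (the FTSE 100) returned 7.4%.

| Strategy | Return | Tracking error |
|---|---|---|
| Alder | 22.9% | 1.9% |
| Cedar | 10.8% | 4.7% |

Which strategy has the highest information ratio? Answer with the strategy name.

Alder: IR = (22.9% − 7.4%) / 1.9% = 8.158
Cedar: IR = (10.8% − 7.4%) / 4.7% = 0.723
Highest: Alder (8.158).

Alder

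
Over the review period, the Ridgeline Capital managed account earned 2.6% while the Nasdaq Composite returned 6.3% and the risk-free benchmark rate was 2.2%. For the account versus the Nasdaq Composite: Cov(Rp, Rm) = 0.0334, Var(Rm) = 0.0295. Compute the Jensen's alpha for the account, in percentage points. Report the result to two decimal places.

β = Cov / Var = 0.0334 / 0.0295 = 1.1322
E[R] = Rf + β(Rm − Rf) = 2.2% + 1.1322 × (6.3% − 2.2%) = 6.8420%
α = Rp − E[R] = 2.6% − 6.8420% = -4.2420

-4.24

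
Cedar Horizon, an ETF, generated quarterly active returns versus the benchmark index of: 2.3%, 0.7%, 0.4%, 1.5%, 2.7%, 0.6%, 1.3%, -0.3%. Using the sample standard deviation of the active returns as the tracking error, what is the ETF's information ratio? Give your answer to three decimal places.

r̄ = (2.3 + 0.7 + 0.4 + 1.5 + 2.7 + 0.6 + 1.3 − 0.3) / 8 = 1.1500%
Sample std dev = √[7.0400 / 7] = 1.0029%
IR = r̄ / tracking error = 1.1500 / 1.0029 = 1.1467

1.147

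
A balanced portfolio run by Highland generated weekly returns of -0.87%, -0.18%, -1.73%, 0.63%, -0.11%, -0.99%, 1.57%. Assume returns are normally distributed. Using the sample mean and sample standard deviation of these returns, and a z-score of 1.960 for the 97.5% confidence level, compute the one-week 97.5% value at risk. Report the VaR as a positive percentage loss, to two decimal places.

2.39

r̄ = (-0.87 − 0.18 − 1.73 + 0.63 − 0.11 − 0.99 + 1.57) / 7 = -0.2400%
Σ(r − r̄)² = (-0.87 − (-0.2400))² + (-0.18 − (-0.2400))² + … = 7.2330
sample σ = √(7.2330 / 6) = √1.2055 = 1.0980%
VaR = −(r̄ − z·σ) = −(-0.2400 − 1.960 × 1.0980) = −(-2.3921) = 2.3921%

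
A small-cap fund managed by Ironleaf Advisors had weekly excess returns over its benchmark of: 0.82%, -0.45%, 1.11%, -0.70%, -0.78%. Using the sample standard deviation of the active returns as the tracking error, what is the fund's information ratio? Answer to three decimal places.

r̄ = (0.82 − 0.45 + 1.11 − 0.7 − 0.78) / 5 = 0.0000%
Σ(r − r̄)² = (0.82 − 0.0000)² + (-0.45 − 0.0000)² + … = 3.2054
σ = √[3.2054 / 4] = 0.8952%
IR = r̄ / tracking error = 0.0000 / 0.8952 = 0.0000

0.000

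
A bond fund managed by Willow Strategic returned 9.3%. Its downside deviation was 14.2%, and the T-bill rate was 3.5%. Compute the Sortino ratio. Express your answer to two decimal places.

Sortino = (Rp − Rf) / σd = (9.3% − 3.5%) / 14.2% = 5.80% / 14.2% = 0.4085

0.41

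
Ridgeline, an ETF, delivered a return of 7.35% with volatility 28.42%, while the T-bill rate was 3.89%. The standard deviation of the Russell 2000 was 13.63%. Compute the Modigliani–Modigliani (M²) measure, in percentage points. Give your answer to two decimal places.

5.55

Sharpe = (Rp − Rf) / σp = (7.35% − 3.89%) / 28.42% = 0.1217
M² = Rf + Sharpe × σm = 3.89% + 0.1217 × 13.63% = 5.5488%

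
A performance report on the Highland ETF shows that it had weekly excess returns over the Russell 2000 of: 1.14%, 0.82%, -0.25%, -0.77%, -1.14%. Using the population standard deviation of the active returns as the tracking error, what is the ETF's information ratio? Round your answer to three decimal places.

-0.045

μ = (1.14 + 0.82 − 0.25 − 0.77 − 1.14) / 5 = -0.0400%
Σ(r − μ)² = 3.9190; population σ = √(3.9190/5) = 0.8853%
IR = μ / tracking error = -0.0400 / 0.8853 = -0.0452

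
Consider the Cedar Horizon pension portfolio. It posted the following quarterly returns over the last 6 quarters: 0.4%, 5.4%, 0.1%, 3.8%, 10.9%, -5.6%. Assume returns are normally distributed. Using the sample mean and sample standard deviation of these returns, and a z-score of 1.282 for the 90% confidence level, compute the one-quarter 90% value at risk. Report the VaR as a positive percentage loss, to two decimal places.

r̄ = (0.4 + 5.4 + 0.1 + 3.8 + 10.9 − 5.6) / 6 = 2.5000%
Sample std dev = √[156.4400 / 5] = 5.5936%
VaR = −(r̄ − z·σ) = −(2.5000 − 1.282 × 5.5936) = −(-4.6710) = 4.6710%

4.67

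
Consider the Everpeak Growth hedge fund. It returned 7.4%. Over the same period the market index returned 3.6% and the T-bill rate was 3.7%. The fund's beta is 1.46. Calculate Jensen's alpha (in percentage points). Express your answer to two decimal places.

CAPM expected return = Rf + β(Rm − Rf) = 3.7% + 1.46 × (3.6% − 3.7%) = 3.7 + 1.46 × -0.10 = 3.5540%
Jensen's α = Rp − E[R] = 7.4% − 3.5540% = 3.8460

3.85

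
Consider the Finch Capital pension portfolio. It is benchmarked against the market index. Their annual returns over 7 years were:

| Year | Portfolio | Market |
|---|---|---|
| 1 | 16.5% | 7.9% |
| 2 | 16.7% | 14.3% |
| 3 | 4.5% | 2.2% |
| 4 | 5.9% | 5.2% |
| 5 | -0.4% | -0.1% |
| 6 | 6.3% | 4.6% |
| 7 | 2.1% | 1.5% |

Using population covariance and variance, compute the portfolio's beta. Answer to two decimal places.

1.27

r̄p = 7.3714%,  r̄m = 5.0857%
Cov = Σ(rp − r̄p)(rm − r̄m) / 7 = 25.6410
Var(rm) = Σ(rm − r̄m)² / 7 = 20.1641
β = Cov / Var = 25.6410 / 20.1641 = 1.2716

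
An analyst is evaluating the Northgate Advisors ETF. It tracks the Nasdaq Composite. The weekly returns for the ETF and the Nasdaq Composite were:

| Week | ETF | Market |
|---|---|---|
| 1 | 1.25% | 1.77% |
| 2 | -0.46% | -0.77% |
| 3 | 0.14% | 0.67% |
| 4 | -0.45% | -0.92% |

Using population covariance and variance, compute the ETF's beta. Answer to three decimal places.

r̄p = 0.1200%,  r̄m = 0.1875%
Cov = Σ(rp − r̄p)(rm − r̄m) / 4 = 0.7461
Var(rm) = Σ(rm − r̄m)² / 4 = 1.2201
β = Cov / Var = 0.7461 / 1.2201 = 0.6115

0.612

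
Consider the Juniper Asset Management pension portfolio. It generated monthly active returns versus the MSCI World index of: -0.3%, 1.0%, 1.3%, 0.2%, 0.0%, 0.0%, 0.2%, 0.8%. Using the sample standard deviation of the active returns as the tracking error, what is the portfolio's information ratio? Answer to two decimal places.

0.71

r̄ = (-0.3 + 1 + 1.3 + 0.2 + 0 + 0 + 0.2 + 0.8) / 8 = 3.20 / 8 = 0.4000%
Σ(r − r̄)² = 2.2200; sample σ = √(2.2200/7) = 0.5632%
IR = r̄ / tracking error = 0.4000 / 0.5632 = 0.7102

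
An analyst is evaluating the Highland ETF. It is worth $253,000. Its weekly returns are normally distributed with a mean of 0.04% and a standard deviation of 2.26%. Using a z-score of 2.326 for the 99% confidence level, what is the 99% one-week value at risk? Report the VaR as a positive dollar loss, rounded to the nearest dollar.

Return at the 99% tail: μ − z·σ = 0.04% − 2.326 × 2.26% = 0.04 − 5.25676 = -5.21676%
VaR = −(-5.21676%) × $253,000 = 5.21676% × $253,000 = $13,198

$13,198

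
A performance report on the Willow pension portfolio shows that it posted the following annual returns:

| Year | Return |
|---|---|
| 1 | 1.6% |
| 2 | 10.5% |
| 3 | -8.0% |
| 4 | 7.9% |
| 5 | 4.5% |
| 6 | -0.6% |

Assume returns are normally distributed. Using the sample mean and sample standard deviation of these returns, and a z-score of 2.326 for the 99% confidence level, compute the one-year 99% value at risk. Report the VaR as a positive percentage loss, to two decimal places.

r̄ = (1.6 + 10.5 − 8 + 7.9 + 4.5 − 0.6) / 6 = 15.90 / 6 = 2.6500%
Sample σ = √[Σ(r − r̄)² / 5] = √[217.6950 / 5] = √43.5390 = 6.5984%
VaR = −(r̄ − z·σ) = −(2.6500 − 2.326 × 6.5984) = −(-12.6979) = 12.6979%

12.70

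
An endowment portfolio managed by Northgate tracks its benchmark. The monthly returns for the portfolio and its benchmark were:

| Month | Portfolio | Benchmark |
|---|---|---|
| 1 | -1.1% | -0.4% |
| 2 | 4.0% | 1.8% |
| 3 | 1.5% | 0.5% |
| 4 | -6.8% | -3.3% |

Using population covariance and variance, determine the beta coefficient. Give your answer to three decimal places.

2.135

r̄p = -0.6000%,  r̄m = -0.3500%
Cov = Σ(rp − r̄p)(rm − r̄m) / 4 = 7.4975
Var(rm) = Σ(rm − r̄m)² / 4 = 3.5125
β = Cov / Var = 7.4975 / 3.5125 = 2.1345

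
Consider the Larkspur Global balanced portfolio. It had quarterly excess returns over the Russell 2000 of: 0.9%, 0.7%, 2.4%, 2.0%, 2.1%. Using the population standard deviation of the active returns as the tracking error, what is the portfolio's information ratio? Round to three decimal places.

r̄ = (0.9 + 0.7 + 2.4 + 2 + 2.1) / 5 = 8.10 / 5 = 1.6200%
Σ(r − r̄)² = 2.3480; population σ = √(2.3480/5) = 0.6853%
IR = r̄ / tracking error = 1.6200 / 0.6853 = 2.3639

2.364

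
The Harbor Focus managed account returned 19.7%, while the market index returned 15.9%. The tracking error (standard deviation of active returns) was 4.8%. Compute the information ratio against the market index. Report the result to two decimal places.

IR = (Rp − Rb) / TE = (19.7% − 15.9%) / 4.8% = 3.80% / 4.8% = 0.7917

0.79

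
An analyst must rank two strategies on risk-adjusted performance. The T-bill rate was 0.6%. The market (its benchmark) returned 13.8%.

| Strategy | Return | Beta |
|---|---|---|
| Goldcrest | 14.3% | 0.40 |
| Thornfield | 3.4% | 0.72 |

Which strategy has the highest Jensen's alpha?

Goldcrest: α = 14.3% − [0.6% + 0.40 × (13.8% − 0.6%)] = 8.420
Thornfield: α = 3.4% − [0.6% + 0.72 × (13.8% − 0.6%)] = -6.704
Highest: Goldcrest (8.420).

Goldcrest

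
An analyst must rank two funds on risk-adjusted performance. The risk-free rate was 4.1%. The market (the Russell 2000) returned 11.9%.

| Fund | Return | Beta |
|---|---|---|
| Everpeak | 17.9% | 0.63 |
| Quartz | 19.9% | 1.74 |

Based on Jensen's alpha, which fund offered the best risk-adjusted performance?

Everpeak

Everpeak: α = 17.9% − [4.1% + 0.63 × (11.9% − 4.1%)] = 8.886
Quartz: α = 19.9% − [4.1% + 1.74 × (11.9% − 4.1%)] = 2.228
Highest: Everpeak (8.886).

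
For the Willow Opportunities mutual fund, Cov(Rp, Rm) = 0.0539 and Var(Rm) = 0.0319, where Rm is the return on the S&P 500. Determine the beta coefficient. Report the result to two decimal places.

β = Cov(Rp, Rm) / Var(Rm) = 0.0539 / 0.0319 = 1.6897

1.69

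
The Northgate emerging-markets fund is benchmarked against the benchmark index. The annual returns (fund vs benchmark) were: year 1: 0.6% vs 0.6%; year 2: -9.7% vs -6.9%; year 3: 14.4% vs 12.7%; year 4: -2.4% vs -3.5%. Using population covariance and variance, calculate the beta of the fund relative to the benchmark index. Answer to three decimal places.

r̄p = 0.7250%,  r̄m = 0.7250%
Cov = Σ(rp − r̄p)(rm − r̄m) / 4 = 64.1169
Var(rm) = Σ(rm − r̄m)² / 4 = 54.8519
β = Cov / Var = 64.1169 / 54.8519 = 1.1689

1.169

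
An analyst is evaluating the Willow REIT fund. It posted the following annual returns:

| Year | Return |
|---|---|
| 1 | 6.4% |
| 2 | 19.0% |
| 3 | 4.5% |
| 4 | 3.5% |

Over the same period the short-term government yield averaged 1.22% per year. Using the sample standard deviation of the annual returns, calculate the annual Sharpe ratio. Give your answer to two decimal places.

0.99

μ = (6.4 + 19 + 4.5 + 3.5) / 4 = 8.3500%
Sample σ = √[Σ(r − μ)² / 3] = √[155.5700 / 3] = √51.8567 = 7.2012%
Sharpe = (μ − rf) / σ = (8.3500 − 1.22) / 7.2012 = 7.1300 / 7.2012 = 0.9901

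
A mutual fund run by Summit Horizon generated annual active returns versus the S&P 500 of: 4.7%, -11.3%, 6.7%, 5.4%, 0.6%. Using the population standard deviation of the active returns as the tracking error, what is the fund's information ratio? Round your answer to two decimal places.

μ = (4.7 − 11.3 + 6.7 + 5.4 + 0.6) / 5 = 1.2200%
Σ(r − μ)² = 216.7480; population σ = √(216.7480/5) = 6.5840%
IR = μ / tracking error = 1.2200 / 6.5840 = 0.1853

0.19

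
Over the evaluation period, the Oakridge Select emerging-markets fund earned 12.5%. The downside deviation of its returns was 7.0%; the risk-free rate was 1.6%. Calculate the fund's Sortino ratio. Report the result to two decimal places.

1.56

Sortino = (Rp − Rf) / σd = (12.5% − 1.6%) / 7.0% = 10.90% / 7.0% = 1.5571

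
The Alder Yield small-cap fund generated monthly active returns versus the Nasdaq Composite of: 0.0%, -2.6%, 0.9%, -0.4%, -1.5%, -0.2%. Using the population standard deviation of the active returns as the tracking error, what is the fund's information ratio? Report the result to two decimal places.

-0.56

μ = (0 − 2.6 + 0.9 − 0.4 − 1.5 − 0.2) / 6 = -0.6333%
Σ(r − μ)² = (0 − (-0.6333))² + (-2.6 − (-0.6333))² + … = 7.6133
population σ = √(7.6133 / 6) = √1.2689 = 1.1265%
IR = μ / tracking error = -0.6333 / 1.1265 = -0.5622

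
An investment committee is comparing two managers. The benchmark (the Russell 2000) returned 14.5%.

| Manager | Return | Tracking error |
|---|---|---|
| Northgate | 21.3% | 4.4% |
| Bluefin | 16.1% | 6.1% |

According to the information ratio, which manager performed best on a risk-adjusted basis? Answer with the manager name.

Northgate: IR = (21.3% − 14.5%) / 4.4% = 1.545
Bluefin: IR = (16.1% − 14.5%) / 6.1% = 0.262
Highest: Northgate (1.545).

Northgate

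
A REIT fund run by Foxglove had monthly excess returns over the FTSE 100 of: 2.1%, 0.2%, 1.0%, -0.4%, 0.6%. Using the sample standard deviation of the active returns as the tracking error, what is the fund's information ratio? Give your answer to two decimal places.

Mean return μ = 3.50 / 5 = 0.7000%
Sample std dev = √[3.5200 / 4] = 0.9381%
IR = μ / tracking error = 0.7000 / 0.9381 = 0.7462

0.75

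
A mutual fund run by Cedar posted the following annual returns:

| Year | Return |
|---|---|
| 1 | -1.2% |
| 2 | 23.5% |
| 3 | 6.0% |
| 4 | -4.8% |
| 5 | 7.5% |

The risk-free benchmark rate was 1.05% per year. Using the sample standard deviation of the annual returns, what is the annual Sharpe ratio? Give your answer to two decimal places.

0.47

μ = (-1.2 + 23.5 + 6 − 4.8 + 7.5) / 5 = 31.00 / 5 = 6.2000%
Sample std dev = √[476.7800 / 4] = 10.9176%
Sharpe = (μ − rf) / σ = (6.2000 − 1.05) / 10.9176 = 5.1500 / 10.9176 = 0.4717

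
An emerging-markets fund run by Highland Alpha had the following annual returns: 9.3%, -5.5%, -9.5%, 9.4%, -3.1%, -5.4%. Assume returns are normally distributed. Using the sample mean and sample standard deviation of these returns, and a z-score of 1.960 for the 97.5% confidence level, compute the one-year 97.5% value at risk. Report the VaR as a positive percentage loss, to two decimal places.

Mean return μ = -4.80 / 6 = -0.8000%
Σ(r − μ)² = 330.2800; sample σ = √(330.2800/5) = 8.1275%
VaR = −(μ − z·σ) = −(-0.8000 − 1.960 × 8.1275) = −(-16.7299) = 16.7299%

16.73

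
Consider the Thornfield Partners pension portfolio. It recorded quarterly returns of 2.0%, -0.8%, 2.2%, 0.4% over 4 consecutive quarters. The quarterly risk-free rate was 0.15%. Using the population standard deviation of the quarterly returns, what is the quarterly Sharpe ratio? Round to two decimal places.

Mean return μ = 3.80 / 4 = 0.9500%
Population σ = √[Σ(r − μ)² / 4] = √[6.0300 / 4] = √1.5075 = 1.2278%
Sharpe = (μ − rf) / σ = (0.9500 − 0.15) / 1.2278 = 0.8000 / 1.2278 = 0.6516

0.65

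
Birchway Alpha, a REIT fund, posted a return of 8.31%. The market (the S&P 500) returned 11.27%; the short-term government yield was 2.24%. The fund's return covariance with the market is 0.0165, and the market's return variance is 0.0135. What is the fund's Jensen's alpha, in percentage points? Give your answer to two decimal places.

β = Cov / Var = 0.0165 / 0.0135 = 1.2222
E[R] = Rf + β(Rm − Rf) = 2.24% + 1.2222 × (11.27% − 2.24%) = 13.2765%
α = Rp − E[R] = 8.31% − 13.2765% = -4.9665

-4.97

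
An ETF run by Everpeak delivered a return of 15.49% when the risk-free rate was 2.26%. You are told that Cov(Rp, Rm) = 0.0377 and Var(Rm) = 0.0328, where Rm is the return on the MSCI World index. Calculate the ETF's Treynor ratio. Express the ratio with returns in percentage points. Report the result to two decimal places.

11.51

β = Cov / Var = 0.0377 / 0.0328 = 1.1494
Treynor = (Rp − Rf) / β = (15.49% − 2.26%) / 1.1494 = 13.23 / 1.1494 = 11.5104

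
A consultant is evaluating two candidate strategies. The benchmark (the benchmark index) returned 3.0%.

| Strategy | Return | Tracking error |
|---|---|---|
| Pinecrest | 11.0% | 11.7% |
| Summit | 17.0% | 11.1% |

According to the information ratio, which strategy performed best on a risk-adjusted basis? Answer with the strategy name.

Pinecrest: IR = (11.0% − 3.0%) / 11.7% = 0.684
Summit: IR = (17.0% − 3.0%) / 11.1% = 1.261
Highest: Summit (1.261).

Summit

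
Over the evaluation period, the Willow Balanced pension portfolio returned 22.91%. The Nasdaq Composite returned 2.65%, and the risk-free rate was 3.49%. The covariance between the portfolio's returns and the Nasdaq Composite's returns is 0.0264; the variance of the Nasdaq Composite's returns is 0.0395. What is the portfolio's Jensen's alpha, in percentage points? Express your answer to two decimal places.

19.98

β = Cov / Var = 0.0264 / 0.0395 = 0.6684
E[R] = Rf + β(Rm − Rf) = 3.49% + 0.6684 × (2.65% − 3.49%) = 2.9285%
α = Rp − E[R] = 22.91% − 2.9285% = 19.9815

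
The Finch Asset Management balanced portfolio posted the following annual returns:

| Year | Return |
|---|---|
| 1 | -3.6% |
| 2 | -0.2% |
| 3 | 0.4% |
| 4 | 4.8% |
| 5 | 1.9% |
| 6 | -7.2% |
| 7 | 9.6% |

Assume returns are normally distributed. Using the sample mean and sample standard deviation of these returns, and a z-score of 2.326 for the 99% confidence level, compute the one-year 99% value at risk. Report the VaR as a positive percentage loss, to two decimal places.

11.90

Mean return r̄ = 5.70 / 7 = 0.8143%
Sample σ = √[Σ(r − r̄)² / 6] = √[179.1686 / 6] = √29.8614 = 5.4646%
VaR = −(r̄ − z·σ) = −(0.8143 − 2.326 × 5.4646) = −(-11.8964) = 11.8964%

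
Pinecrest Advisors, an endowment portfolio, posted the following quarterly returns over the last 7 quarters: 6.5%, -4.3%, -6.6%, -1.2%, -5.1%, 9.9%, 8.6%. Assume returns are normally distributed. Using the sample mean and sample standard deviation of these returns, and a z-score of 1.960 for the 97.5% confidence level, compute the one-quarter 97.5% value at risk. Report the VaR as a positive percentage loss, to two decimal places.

r̄ = (6.5 − 4.3 − 6.6 − 1.2 − 5.1 + 9.9 + 8.6) / 7 = 1.1143%
Σ(r − r̄)² = 295.0286; sample σ = √(295.0286/6) = 7.0122%
VaR = −(r̄ − z·σ) = −(1.1143 − 1.960 × 7.0122) = −(-12.6296) = 12.6296%

12.63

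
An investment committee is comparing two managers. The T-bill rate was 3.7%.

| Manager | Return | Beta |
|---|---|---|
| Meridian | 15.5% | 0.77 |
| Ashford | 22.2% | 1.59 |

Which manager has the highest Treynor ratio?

Meridian

Meridian: Treynor = (15.5% − 3.7%) / 0.77 = 15.325
Ashford: Treynor = (22.2% − 3.7%) / 1.59 = 11.635
Highest: Meridian (15.325).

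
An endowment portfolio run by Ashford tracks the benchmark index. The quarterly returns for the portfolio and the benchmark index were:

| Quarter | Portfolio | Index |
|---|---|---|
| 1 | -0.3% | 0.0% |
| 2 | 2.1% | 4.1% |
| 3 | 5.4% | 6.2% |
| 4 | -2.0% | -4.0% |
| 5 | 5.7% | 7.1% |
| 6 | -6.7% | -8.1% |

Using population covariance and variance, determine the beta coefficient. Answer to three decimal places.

r̄p = 0.7000%,  r̄m = 0.8833%
Cov = Σ(rp − r̄p)(rm − r̄m) / 6 = 23.5200
Var(rm) = Σ(rm − r̄m)² / 6 = 30.4314
β = Cov / Var = 23.5200 / 30.4314 = 0.7729

0.773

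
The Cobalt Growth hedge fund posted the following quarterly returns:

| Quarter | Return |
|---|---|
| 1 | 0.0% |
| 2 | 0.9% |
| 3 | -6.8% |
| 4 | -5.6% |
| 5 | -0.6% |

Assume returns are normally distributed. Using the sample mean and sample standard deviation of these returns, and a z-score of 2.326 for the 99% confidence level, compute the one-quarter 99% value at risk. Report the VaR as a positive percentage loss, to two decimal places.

r̄ = (0 + 0.9 − 6.8 − 5.6 − 0.6) / 5 = -12.10 / 5 = -2.4200%
Σ(r − r̄)² = 49.4880; sample σ = √(49.4880/4) = 3.5174%
VaR = −(r̄ − z·σ) = −(-2.4200 − 2.326 × 3.5174) = −(-10.6015) = 10.6015%

10.60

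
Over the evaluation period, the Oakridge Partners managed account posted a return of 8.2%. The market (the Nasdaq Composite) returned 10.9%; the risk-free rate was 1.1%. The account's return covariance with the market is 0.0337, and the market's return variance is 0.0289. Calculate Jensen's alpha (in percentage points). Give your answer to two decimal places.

β = Cov / Var = 0.0337 / 0.0289 = 1.1661
E[R] = Rf + β(Rm − Rf) = 1.1% + 1.1661 × (10.9% − 1.1%) = 12.5278%
α = Rp − E[R] = 8.2% − 12.5278% = -4.3278

-4.33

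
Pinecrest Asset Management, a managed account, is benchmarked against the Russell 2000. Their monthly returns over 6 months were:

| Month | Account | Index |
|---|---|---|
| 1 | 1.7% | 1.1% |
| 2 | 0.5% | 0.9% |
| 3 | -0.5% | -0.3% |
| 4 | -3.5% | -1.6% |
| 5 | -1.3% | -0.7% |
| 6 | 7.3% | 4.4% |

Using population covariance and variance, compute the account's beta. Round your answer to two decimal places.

1.74

r̄p = 0.7000%,  r̄m = 0.6333%
Cov = Σ(rp − r̄p)(rm − r̄m) / 6 = 6.4067
Var(rm) = Σ(rm − r̄m)² / 6 = 3.6856
β = Cov / Var = 6.4067 / 3.6856 = 1.7383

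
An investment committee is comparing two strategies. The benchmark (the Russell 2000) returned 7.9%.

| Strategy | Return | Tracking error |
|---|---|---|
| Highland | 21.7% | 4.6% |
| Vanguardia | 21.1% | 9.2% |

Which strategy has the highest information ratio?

Highland: IR = (21.7% − 7.9%) / 4.6% = 3.000
Vanguardia: IR = (21.1% − 7.9%) / 9.2% = 1.435
Highest: Highland (3.000).

Highland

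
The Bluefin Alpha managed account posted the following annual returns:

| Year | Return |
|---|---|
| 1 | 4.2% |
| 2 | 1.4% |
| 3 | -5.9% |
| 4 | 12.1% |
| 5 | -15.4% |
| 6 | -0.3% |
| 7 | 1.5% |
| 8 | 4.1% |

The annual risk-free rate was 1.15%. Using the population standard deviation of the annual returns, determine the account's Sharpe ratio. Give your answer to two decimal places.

-0.12

Mean return r̄ = 1.70 / 8 = 0.2125%
Population std dev = √[456.7688 / 8] = 7.5562%
Sharpe = (r̄ − rf) / σ = (0.2125 − 1.15) / 7.5562 = -0.9375 / 7.5562 = -0.1241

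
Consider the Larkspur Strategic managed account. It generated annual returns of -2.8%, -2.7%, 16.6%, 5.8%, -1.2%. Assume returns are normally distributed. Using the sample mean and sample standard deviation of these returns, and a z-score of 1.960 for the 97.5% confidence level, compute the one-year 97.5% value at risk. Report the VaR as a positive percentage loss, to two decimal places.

r̄ = (-2.8 − 2.7 + 16.6 + 5.8 − 1.2) / 5 = 15.70 / 5 = 3.1400%
Sample std dev = √[276.4720 / 4] = 8.3137%
VaR = −(r̄ − z·σ) = −(3.1400 − 1.960 × 8.3137) = −(-13.1549) = 13.1549%

13.15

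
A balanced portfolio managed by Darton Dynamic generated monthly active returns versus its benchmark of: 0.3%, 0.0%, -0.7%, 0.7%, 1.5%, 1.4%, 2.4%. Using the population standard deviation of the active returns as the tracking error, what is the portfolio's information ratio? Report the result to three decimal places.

0.826

Mean return r̄ = 5.60 / 7 = 0.8000%
Σ(r − r̄)² = (0.3 − 0.8000)² + (0 − 0.8000)² + (-0.7 − 0.8000)² + … = 6.5600
σ = √[6.5600 / 7] = 0.9681%
IR = r̄ / tracking error = 0.8000 / 0.9681 = 0.8264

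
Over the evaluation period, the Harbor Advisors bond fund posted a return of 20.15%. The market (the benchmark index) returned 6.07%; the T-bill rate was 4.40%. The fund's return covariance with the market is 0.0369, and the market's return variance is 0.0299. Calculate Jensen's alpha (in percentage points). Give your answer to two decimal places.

13.69

β = Cov / Var = 0.0369 / 0.0299 = 1.2341
E[R] = Rf + β(Rm − Rf) = 4.40% + 1.2341 × (6.07% − 4.40%) = 6.4609%
α = Rp − E[R] = 20.15% − 6.4609% = 13.6891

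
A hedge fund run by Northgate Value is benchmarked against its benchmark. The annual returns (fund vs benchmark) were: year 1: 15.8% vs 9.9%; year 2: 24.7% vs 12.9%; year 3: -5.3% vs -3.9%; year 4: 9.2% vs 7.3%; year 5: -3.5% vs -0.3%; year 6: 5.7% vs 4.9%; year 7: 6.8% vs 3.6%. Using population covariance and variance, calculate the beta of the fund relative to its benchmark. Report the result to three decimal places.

r̄p = 7.6286%,  r̄m = 4.9143%
Cov = Σ(rp − r̄p)(rm − r̄m) / 7 = 50.5596
Var(rm) = Σ(rm − r̄m)² / 7 = 28.7041
β = Cov / Var = 50.5596 / 28.7041 = 1.7614

1.761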